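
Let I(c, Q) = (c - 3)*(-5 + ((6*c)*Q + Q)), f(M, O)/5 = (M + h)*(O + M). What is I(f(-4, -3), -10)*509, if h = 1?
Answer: -327862170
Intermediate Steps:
f(M, O) = 5*(1 + M)*(M + O) (f(M, O) = 5*((M + 1)*(O + M)) = 5*((1 + M)*(M + O)) = 5*(1 + M)*(M + O))
I(c, Q) = (-3 + c)*(-5 + Q + 6*Q*c) (I(c, Q) = (-3 + c)*(-5 + (6*Q*c + Q)) = (-3 + c)*(-5 + (Q + 6*Q*c)) = (-3 + c)*(-5 + Q + 6*Q*c))
I(f(-4, -3), -10)*509 = (15 - 5*(5*(-4) + 5*(-3) + 5*(-4)² + 5*(-4)*(-3)) - 3*(-10) - 17*(-10)*(5*(-4) + 5*(-3) + 5*(-4)² + 5*(-4)*(-3)) + 6*(-10)*(5*(-4) + 5*(-3) + 5*(-4)² + 5*(-4)*(-3))²)*509 = (15 - 5*(-20 - 15 + 5*16 + 60) + 30 - 17*(-10)*(-20 - 15 + 5*16 + 60) + 6*(-10)*(-20 - 15 + 5*16 + 60)²)*509 = (15 - 5*(-20 - 15 + 80 + 60) + 30 - 17*(-10)*(-20 - 15 + 80 + 60) + 6*(-10)*(-20 - 15 + 80 + 60)²)*509 = (15 - 5*105 + 30 - 17*(-10)*105 + 6*(-10)*105²)*509 = (15 - 525 + 30 + 17850 + 6*(-10)*11025)*509 = (15 - 525 + 30 + 17850 - 661500)*509 = -644130*509 = -327862170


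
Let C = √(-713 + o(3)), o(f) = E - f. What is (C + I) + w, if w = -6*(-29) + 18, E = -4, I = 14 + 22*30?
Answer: 866 + 12*I*√5 ≈ 866.0 + 26.833*I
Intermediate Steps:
I = 674 (I = 14 + 660 = 674)
o(f) = -4 - f
w = 192 (w = 174 + 18 = 192)
C = 12*I*√5 (C = √(-713 + (-4 - 1*3)) = √(-713 + (-4 - 3)) = √(-713 - 7) = √(-720) = 12*I*√5 ≈ 26.833*I)
(C + I) + w = (12*I*√5 + 674) + 192 = (674 + 12*I*√5) + 192 = 866 + 12*I*√5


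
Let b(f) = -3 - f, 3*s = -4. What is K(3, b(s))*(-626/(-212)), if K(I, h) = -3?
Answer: -939/106 ≈ -8.8585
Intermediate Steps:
s = -4/3 (s = (⅓)*(-4) = -4/3 ≈ -1.3333)
K(3, b(s))*(-626/(-212)) = -(-1878)/(-212) = -(-1878)*(-1)/212 = -3*313/106 = -939/106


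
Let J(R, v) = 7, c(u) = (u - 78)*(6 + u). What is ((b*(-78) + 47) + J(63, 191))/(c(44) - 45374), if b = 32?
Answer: 1221/23537 ≈ 0.051876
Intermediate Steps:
c(u) = (-78 + u)*(6 + u)
((b*(-78) + 47) + J(63, 191))/(c(44) - 45374) = ((32*(-78) + 47) + 7)/((-468 + 44**2 - 72*44) - 45374) = ((-2496 + 47) + 7)/((-468 + 1936 - 3168) - 45374) = (-2449 + 7)/(-1700 - 45374) = -2442/(-47074) = -2442*(-1/47074) = 1221/23537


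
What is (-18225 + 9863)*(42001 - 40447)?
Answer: -12994548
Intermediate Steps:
(-18225 + 9863)*(42001 - 40447) = -8362*1554 = -12994548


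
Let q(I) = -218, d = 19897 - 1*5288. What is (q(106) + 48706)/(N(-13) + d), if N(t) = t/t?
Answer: 24244/7305 ≈ 3.3188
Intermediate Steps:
d = 14609 (d = 19897 - 5288 = 14609)
N(t) = 1
(q(106) + 48706)/(N(-13) + d) = (-218 + 48706)/(1 + 14609) = 48488/14610 = 48488*(1/14610) = 24244/7305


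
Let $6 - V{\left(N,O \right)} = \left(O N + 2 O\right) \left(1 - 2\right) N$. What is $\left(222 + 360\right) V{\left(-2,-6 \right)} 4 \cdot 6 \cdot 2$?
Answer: $167616$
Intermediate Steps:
$V{\left(N,O \right)} = 6 + N \left(2 O + N O\right)$ ($V{\left(N,O \right)} = 6 - \left(O N + 2 O\right) \left(1 - 2\right) N = 6 - \left(N O + 2 O\right) \left(- N\right) = 6 - \left(2 O + N O\right) \left(- N\right) = 6 - - N \left(2 O + N O\right) = 6 + N \left(2 O + N O\right)$)
$\left(222 + 360\right) V{\left(-2,-6 \right)} 4 \cdot 6 \cdot 2 = \left(222 + 360\right) \left(6 - 6 \left(-2\right)^{2} + 2 \left(-2\right) \left(-6\right)\right) 4 \cdot 6 \cdot 2 = 582 \left(6 - 24 + 24\right) 24 \cdot 2 = 582 \left(6 - 24 + 24\right) 48 = 582 \cdot 6 \cdot 48 = 3492 \cdot 48 = 167616$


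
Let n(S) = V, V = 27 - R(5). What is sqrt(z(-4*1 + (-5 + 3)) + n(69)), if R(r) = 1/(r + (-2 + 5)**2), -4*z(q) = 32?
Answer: sqrt(3710)/14 ≈ 4.3507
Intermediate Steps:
z(q) = -8 (z(q) = -1/4*32 = -8)
R(r) = 1/(9 + r) (R(r) = 1/(r + 3**2) = 1/(r + 9) = 1/(9 + r))
V = 377/14 (V = 27 - 1/(9 + 5) = 27 - 1/14 = 377/14 ≈ 26.929)
n(S) = 377/14
sqrt(z(-4*1 + (-5 + 3)) + n(69)) = sqrt(-8 + 377/14) = sqrt(265/14) = sqrt(3710)/14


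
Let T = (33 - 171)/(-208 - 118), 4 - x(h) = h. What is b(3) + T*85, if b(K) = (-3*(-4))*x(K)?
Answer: 7821/163 ≈ 47.982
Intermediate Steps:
x(h) = 4 - h
T = 69/163 (T = -138/(-326) = -138*(-1/326) = 69/163 ≈ 0.42331)
b(K) = 48 - 12*K (b(K) = (-3*(-4))*(4 - K) = 12*(4 - K) = 48 - 12*K)
b(3) + T*85 = (48 - 12*3) + (69/163)*85 = (48 - 36) + 5865/163 = 12 + 5865/163 = 7821/163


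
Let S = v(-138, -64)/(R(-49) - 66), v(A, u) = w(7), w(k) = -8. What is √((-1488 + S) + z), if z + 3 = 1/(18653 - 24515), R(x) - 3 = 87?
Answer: I*√51246758814/5862 ≈ 38.618*I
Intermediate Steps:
v(A, u) = -8
R(x) = 90 (R(x) = 3 + 87 = 90)
z = -17587/5862 (z = -3 + 1/(18653 - 24515) = -3 + 1/(-5862) = -3 - 1/5862 = -17587/5862 ≈ -3.0002)
S = -⅓ (S = -8/(90 - 66) = -8/24 = -8*1/24 = -⅓ ≈ -0.33333)
√((-1488 + S) + z) = √((-1488 - ⅓) - 17587/5862) = √(-4465/3 - 17587/5862) = √(-8742197/5862) = I*√51246758814/5862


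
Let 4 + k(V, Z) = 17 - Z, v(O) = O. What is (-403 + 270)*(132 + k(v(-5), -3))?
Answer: -19684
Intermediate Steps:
k(V, Z) = 13 - Z (k(V, Z) = -4 + (17 - Z) = 13 - Z)
(-403 + 270)*(132 + k(v(-5), -3)) = (-403 + 270)*(132 + (13 - 1*(-3))) = -133*(132 + (13 + 3)) = -133*(132 + 16) = -133*148 = -19684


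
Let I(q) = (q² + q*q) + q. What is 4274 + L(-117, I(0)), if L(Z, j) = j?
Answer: 4274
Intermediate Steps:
I(q) = q + 2*q² (I(q) = (q² + q²) + q = 2*q² + q = q + 2*q²)
4274 + L(-117, I(0)) = 4274 + 0*(1 + 2*0) = 4274 + 0*(1 + 0) = 4274 + 0*1 = 4274 + 0 = 4274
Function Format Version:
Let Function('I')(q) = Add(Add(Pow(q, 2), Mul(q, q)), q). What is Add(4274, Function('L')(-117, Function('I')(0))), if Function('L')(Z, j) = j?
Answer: 4274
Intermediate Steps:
Function('I')(q) = Add(q, Mul(2, Pow(q, 2))) (Function('I')(q) = Add(Add(Pow(q, 2), Pow(q, 2)), q) = Add(Mul(2, Pow(q, 2)), q) = Add(q, Mul(2, Pow(q, 2))))
Add(4274, Function('L')(-117, Function('I')(0))) = Add(4274, Mul(0, Add(1, Mul(2, 0)))) = Add(4274, Mul(0, Add(1, 0))) = Add(4274, Mul(0, 1)) = Add(4274, 0) = 4274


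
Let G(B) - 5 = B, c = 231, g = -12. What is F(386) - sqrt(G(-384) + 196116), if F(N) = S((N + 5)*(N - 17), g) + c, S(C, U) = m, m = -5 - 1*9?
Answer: 217 - sqrt(195737) ≈ -225.42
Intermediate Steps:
m = -14 (m = -5 - 9 = -14)
S(C, U) = -14
G(B) = 5 + B
F(N) = 217 (F(N) = -14 + 231 = 217)
F(386) - sqrt(G(-384) + 196116) = 217 - sqrt((5 - 384) + 196116) = 217 - sqrt(-379 + 196116) = 217 - sqrt(195737)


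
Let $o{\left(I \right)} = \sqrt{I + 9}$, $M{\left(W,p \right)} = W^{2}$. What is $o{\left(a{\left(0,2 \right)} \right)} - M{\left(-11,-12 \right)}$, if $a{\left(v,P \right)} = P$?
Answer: $-121 + \sqrt{11} \approx -117.68$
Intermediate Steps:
$o{\left(I \right)} = \sqrt{9 + I}$
$o{\left(a{\left(0,2 \right)} \right)} - M{\left(-11,-12 \right)} = \sqrt{9 + 2} - \left(-11\right)^{2} = \sqrt{11} - 121 = -121 + \sqrt{11}$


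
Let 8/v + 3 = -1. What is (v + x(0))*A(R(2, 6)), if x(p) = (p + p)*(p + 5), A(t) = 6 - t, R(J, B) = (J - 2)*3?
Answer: -12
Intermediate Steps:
R(J, B) = -6 + 3*J (R(J, B) = (-2 + J)*3 = -6 + 3*J)
x(p) = 2*p*(5 + p) (x(p) = (2*p)*(5 + p) = 2*p*(5 + p))
v = -2 (v = 8/(-3 - 1) = 8/(-4) = 8*(-¼) = -2)
(v + x(0))*A(R(2, 6)) = (-2 + 2*0*(5 + 0))*(6 - (-6 + 3*2)) = (-2 + 2*0*5)*(6 - (-6 + 6)) = (-2 + 0)*(6 - 1*0) = -2*(6 + 0) = -2*6 = -12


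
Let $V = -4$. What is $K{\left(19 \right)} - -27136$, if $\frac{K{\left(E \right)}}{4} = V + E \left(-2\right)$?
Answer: $26968$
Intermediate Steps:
$K{\left(E \right)} = -16 - 8 E$ ($K{\left(E \right)} = 4 \left(-4 + E \left(-2\right)\right) = 4 \left(-4 - 2 E\right) = -16 - 8 E$)
$K{\left(19 \right)} - -27136 = \left(-16 - 152\right) - -27136 = \left(-16 - 152\right) + 27136 = -168 + 27136 = 26968$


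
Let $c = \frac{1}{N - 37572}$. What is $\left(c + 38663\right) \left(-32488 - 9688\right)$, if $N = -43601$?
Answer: $- \frac{132364808254848}{81173} \approx -1.6307 \cdot 10^{9}$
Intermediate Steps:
$c = - \frac{1}{81173}$ ($c = \frac{1}{-43601 - 37572} = \frac{1}{-81173} = - \frac{1}{81173} \approx -1.2319 \cdot 10^{-5}$)
$\left(c + 38663\right) \left(-32488 - 9688\right) = \left(- \frac{1}{81173} + 38663\right) \left(-32488 - 9688\right) = \frac{3138391698}{81173} \left(-42176\right) = - \frac{132364808254848}{81173}$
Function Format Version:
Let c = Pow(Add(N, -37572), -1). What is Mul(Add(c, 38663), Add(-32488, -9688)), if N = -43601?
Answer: Rational(-132364808254848, 81173) ≈ -1.6307e+9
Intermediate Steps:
c = Rational(-1, 81173) (c = Pow(Add(-43601, -37572), -1) = Pow(-81173, -1) = Rational(-1, 81173) ≈ -1.2319e-5)
Mul(Add(c, 38663), Add(-32488, -9688)) = Mul(Add(Rational(-1, 81173), 38663), Add(-32488, -9688)) = Mul(Rational(3138391698, 81173), -42176) = Rational(-132364808254848, 81173)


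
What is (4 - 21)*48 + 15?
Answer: -801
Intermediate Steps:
(4 - 21)*48 + 15 = -17*48 + 15 = -816 + 15 = -801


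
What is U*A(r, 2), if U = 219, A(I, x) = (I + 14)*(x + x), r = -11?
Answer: 2628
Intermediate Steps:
A(I, x) = 2*x*(14 + I) (A(I, x) = (14 + I)*(2*x) = 2*x*(14 + I))
U*A(r, 2) = 219*(2*2*(14 - 11)) = 219*(2*2*3) = 219*12 = 2628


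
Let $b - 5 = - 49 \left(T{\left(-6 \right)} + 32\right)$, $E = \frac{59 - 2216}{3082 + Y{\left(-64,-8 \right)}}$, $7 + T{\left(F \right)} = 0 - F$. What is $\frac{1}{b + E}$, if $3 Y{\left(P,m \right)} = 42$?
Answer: $- \frac{1032}{1563167} \approx -0.0006602$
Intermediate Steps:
$T{\left(F \right)} = -7 - F$ ($T{\left(F \right)} = -7 + \left(0 - F\right) = -7 - F$)
$Y{\left(P,m \right)} = 14$ ($Y{\left(P,m \right)} = \frac{1}{3} \cdot 42 = 14$)
$E = - \frac{719}{1032}$ ($E = \frac{59 - 2216}{3082 + 14} = - \frac{2157}{3096} = \left(-2157\right) \frac{1}{3096} = - \frac{719}{1032} \approx -0.69671$)
$b = -1514$ ($b = 5 - 49 \left(\left(-7 - -6\right) + 32\right) = 5 - 49 \left(\left(-7 + 6\right) + 32\right) = 5 - 49 \left(-1 + 32\right) = 5 - 1519 = -1514$)
$\frac{1}{b + E} = \frac{1}{-1514 - \frac{719}{1032}} = \frac{1}{- \frac{1563167}{1032}} = - \frac{1032}{1563167}$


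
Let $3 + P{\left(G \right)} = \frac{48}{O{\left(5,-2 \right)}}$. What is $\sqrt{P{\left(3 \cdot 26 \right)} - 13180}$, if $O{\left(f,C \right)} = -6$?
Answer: $i \sqrt{13191} \approx 114.85 i$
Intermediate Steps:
$P{\left(G \right)} = -11$ ($P{\left(G \right)} = -3 + \frac{48}{-6} = -3 + 48 \left(- \frac{1}{6}\right) = -3 - 8 = -11$)
$\sqrt{P{\left(3 \cdot 26 \right)} - 13180} = \sqrt{-11 - 13180} = \sqrt{-13191} = i \sqrt{13191}$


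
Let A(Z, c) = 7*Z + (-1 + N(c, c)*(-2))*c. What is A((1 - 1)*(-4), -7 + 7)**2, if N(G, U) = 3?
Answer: 0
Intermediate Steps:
A(Z, c) = -7*c + 7*Z (A(Z, c) = 7*Z + (-1 + 3*(-2))*c = 7*Z + (-1 - 6)*c = 7*Z - 7*c = -7*c + 7*Z)
A((1 - 1)*(-4), -7 + 7)**2 = (-7*(-7 + 7) + 7*((1 - 1)*(-4)))**2 = (-7*0 + 7*(0*(-4)))**2 = (0 + 7*0)**2 = (0 + 0)**2 = 0**2 = 0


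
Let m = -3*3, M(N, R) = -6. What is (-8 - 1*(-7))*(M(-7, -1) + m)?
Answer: 15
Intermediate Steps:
m = -9
(-8 - 1*(-7))*(M(-7, -1) + m) = (-8 - 1*(-7))*(-6 - 9) = (-8 + 7)*(-15) = -1*(-15) = 15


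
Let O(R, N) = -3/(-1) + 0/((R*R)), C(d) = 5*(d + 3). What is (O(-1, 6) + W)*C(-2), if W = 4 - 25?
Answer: -90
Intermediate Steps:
C(d) = 15 + 5*d (C(d) = 5*(3 + d) = 15 + 5*d)
O(R, N) = 3 (O(R, N) = -3*(-1) + 0/(R²) = 3 + 0/R² = 3 + 0 = 3)
W = -21
(O(-1, 6) + W)*C(-2) = (3 - 21)*(15 + 5*(-2)) = -18*(15 - 10) = -18*5 = -90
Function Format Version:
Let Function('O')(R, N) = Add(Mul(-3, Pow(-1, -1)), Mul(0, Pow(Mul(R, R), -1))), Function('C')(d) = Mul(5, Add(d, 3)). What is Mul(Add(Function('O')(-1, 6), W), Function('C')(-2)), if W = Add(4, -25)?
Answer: -90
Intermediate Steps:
Function('C')(d) = Add(15, Mul(5, d)) (Function('C')(d) = Mul(5, Add(3, d)) = Add(15, Mul(5, d)))
Function('O')(R, N) = 3 (Function('O')(R, N) = Add(Mul(-3, -1), Mul(0, Pow(Pow(R, 2), -1))) = Add(3, Mul(0, Pow(R, -2))) = Add(3, 0) = 3)
W = -21
Mul(Add(Function('O')(-1, 6), W), Function('C')(-2)) = Mul(Add(3, -21), Add(15, Mul(5, -2))) = Mul(-18, Add(15, -10)) = Mul(-18, 5) = -90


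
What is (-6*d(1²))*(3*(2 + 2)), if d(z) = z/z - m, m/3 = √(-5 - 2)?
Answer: -72 + 216*I*√7 ≈ -72.0 + 571.48*I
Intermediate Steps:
m = 3*I*√7 (m = 3*√(-5 - 2) = 3*√(-7) = 3*(I*√7) = 3*I*√7 ≈ 7.9373*I)
d(z) = 1 - 3*I*√7 (d(z) = z/z - 3*I*√7 = 1 - 3*I*√7)
(-6*d(1²))*(3*(2 + 2)) = (-6*(1 - 3*I*√7))*(3*(2 + 2)) = (-6 + 18*I*√7)*(3*4) = (-6 + 18*I*√7)*12 = -72 + 216*I*√7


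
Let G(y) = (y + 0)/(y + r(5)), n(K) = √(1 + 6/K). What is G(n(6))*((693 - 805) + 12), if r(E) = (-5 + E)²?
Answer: -100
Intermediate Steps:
G(y) = 1 (G(y) = (y + 0)/(y + (-5 + 5)²) = y/(y + 0²) = y/(y + 0) = y/y = 1)
G(n(6))*((693 - 805) + 12) = 1*((693 - 805) + 12) = 1*(-112 + 12) = 1*(-100) = -100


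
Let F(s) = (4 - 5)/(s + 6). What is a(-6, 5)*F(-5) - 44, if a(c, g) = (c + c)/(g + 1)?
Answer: -42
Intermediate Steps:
F(s) = -1/(6 + s)
a(c, g) = 2*c/(1 + g) (a(c, g) = (2*c)/(1 + g) = 2*c/(1 + g))
a(-6, 5)*F(-5) - 44 = (2*(-6)/(1 + 5))*(-1/(6 - 5)) - 44 = (2*(-6)/6)*(-1/1) - 44 = (2*(-6)*(1/6))*(-1*1) - 44 = -2*(-1) - 44 = 2 - 44 = -42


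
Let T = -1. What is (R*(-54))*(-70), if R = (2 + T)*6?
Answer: 22680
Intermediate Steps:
R = 6 (R = (2 - 1)*6 = 1*6 = 6)
(R*(-54))*(-70) = (6*(-54))*(-70) = -324*(-70) = 22680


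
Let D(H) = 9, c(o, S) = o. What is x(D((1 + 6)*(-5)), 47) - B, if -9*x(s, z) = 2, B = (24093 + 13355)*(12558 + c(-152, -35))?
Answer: -4181218994/9 ≈ -4.6458e+8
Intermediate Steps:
B = 464579888 (B = (24093 + 13355)*(12558 - 152) = 37448*12406 = 464579888)
x(s, z) = -2/9 (x(s, z) = -1/9*2 = -2/9)
x(D((1 + 6)*(-5)), 47) - B = -2/9 - 1*464579888 = -2/9 - 464579888 = -4181218994/9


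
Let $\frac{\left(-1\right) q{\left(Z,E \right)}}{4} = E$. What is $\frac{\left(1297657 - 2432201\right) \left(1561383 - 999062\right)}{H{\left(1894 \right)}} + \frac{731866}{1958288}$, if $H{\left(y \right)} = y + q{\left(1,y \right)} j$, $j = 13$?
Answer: $\frac{312336142270911029}{47289717768} \approx 6.6047 \cdot 10^{6}$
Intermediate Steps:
$q{\left(Z,E \right)} = - 4 E$
$H{\left(y \right)} = - 51 y$ ($H{\left(y \right)} = y + - 4 y 13 = y - 52 y = - 51 y$)
$\frac{\left(1297657 - 2432201\right) \left(1561383 - 999062\right)}{H{\left(1894 \right)}} + \frac{731866}{1958288} = \frac{\left(1297657 - 2432201\right) \left(1561383 - 999062\right)}{\left(-51\right) 1894} + \frac{731866}{1958288} = \frac{\left(-1134544\right) \left(1561383 + \left(-1097729 + 98667\right)\right)}{-96594} + 731866 \cdot \frac{1}{1958288} = - 1134544 \left(1561383 - 999062\right) \left(- \frac{1}{96594}\right) + \frac{365933}{979144} = \left(-1134544\right) 562321 \left(- \frac{1}{96594}\right) + \frac{365933}{979144} = \left(-637977916624\right) \left(- \frac{1}{96594}\right) + \frac{365933}{979144} = \frac{318988958312}{48297} + \frac{365933}{979144} = \frac{312336142270911029}{47289717768}$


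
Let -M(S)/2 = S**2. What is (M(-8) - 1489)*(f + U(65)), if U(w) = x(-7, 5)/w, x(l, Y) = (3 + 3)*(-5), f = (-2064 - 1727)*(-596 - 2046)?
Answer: -210542584560/13 ≈ -1.6196e+10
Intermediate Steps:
f = 10015822 (f = -3791*(-2642) = 10015822)
x(l, Y) = -30 (x(l, Y) = 6*(-5) = -30)
M(S) = -2*S**2
U(w) = -30/w
(M(-8) - 1489)*(f + U(65)) = (-2*(-8)**2 - 1489)*(10015822 - 30/65) = (-2*64 - 1489)*(10015822 - 30*1/65) = (-128 - 1489)*(10015822 - 6/13) = -1617*130205680/13 = -210542584560/13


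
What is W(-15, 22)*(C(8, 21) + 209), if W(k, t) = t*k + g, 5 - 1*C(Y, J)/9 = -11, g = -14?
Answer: -121432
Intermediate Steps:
C(Y, J) = 144 (C(Y, J) = 45 - 9*(-11) = 45 + 99 = 144)
W(k, t) = -14 + k*t (W(k, t) = t*k - 14 = k*t - 14 = -14 + k*t)
W(-15, 22)*(C(8, 21) + 209) = (-14 - 15*22)*(144 + 209) = (-14 - 330)*353 = -344*353 = -121432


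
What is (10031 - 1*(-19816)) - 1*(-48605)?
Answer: 78452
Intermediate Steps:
(10031 - 1*(-19816)) - 1*(-48605) = (10031 + 19816) + 48605 = 29847 + 48605 = 78452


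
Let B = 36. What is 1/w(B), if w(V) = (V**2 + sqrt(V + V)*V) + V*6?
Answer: 7/10152 - sqrt(2)/10152 ≈ 0.00055022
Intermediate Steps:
w(V) = V**2 + 6*V + sqrt(2)*V**(3/2) (w(V) = (V**2 + sqrt(2*V)*V) + 6*V = (V**2 + (sqrt(2)*sqrt(V))*V) + 6*V = (V**2 + sqrt(2)*V**(3/2)) + 6*V = V**2 + 6*V + sqrt(2)*V**(3/2))
1/w(B) = 1/(36**2 + 6*36 + sqrt(2)*36**(3/2)) = 1/(1296 + 216 + sqrt(2)*216) = 1/(1296 + 216 + 216*sqrt(2)) = 1/(1512 + 216*sqrt(2))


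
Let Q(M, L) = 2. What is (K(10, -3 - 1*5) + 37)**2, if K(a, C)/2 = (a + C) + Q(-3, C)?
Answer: 2025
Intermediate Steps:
K(a, C) = 4 + 2*C + 2*a (K(a, C) = 2*((a + C) + 2) = 2*((C + a) + 2) = 2*(2 + C + a) = 4 + 2*C + 2*a)
(K(10, -3 - 1*5) + 37)**2 = ((4 + 2*(-3 - 1*5) + 2*10) + 37)**2 = ((4 + 2*(-3 - 5) + 20) + 37)**2 = ((4 + 2*(-8) + 20) + 37)**2 = ((4 - 16 + 20) + 37)**2 = (8 + 37)**2 = 45**2 = 2025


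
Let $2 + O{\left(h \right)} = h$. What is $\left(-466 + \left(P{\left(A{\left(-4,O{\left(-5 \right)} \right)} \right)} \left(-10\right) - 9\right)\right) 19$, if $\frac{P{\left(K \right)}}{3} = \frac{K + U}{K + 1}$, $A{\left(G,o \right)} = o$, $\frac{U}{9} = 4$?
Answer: $-6270$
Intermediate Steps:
$U = 36$ ($U = 9 \cdot 4 = 36$)
$O{\left(h \right)} = -2 + h$
$P{\left(K \right)} = \frac{3 \left(36 + K\right)}{1 + K}$ ($P{\left(K \right)} = 3 \frac{K + 36}{K + 1} = 3 \frac{36 + K}{1 + K} = \frac{3 \left(36 + K\right)}{1 + K}$)
$\left(-466 + \left(P{\left(A{\left(-4,O{\left(-5 \right)} \right)} \right)} \left(-10\right) - 9\right)\right) 19 = \left(-466 - \left(9 - \frac{3 \left(36 - 7\right)}{1 - 7} \left(-10\right)\right)\right) 19 = \left(-466 - \left(9 - 3 \frac{1}{-6} \cdot 29 \left(-10\right)\right)\right) 19 = \left(-466 - \left(9 - 3 \left(- \frac{1}{6}\right) 29 \left(-10\right)\right)\right) 19 = \left(-466 - -136\right) 19 = \left(-466 + \left(145 - 9\right)\right) 19 = \left(-466 + 136\right) 19 = \left(-330\right) 19 = -6270$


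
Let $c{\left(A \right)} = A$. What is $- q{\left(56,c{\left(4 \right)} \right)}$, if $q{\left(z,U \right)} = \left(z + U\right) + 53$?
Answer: $-113$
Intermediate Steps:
$q{\left(z,U \right)} = 53 + U + z$ ($q{\left(z,U \right)} = \left(U + z\right) + 53 = 53 + U + z$)
$- q{\left(56,c{\left(4 \right)} \right)} = - (53 + 4 + 56) = \left(-1\right) 113 = -113$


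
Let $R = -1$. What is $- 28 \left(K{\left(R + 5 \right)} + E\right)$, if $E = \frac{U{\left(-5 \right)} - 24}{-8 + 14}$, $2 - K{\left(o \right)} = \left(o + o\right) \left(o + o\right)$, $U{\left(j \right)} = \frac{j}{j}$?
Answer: $\frac{5530}{3} \approx 1843.3$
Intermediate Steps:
$U{\left(j \right)} = 1$
$K{\left(o \right)} = 2 - 4 o^{2}$ ($K{\left(o \right)} = 2 - \left(o + o\right) \left(o + o\right) = 2 - 2 o 2 o = 2 - 4 o^{2}$)
$E = - \frac{23}{6}$ ($E = \frac{1 - 24}{-8 + 14} = - \frac{23}{6} \approx -3.8333$)
$- 28 \left(K{\left(R + 5 \right)} + E\right) = - 28 \left(\left(2 - 4 \left(-1 + 5\right)^{2}\right) - \frac{23}{6}\right) = - 28 \left(\left(2 - 4 \cdot 4^{2}\right) - \frac{23}{6}\right) = - 28 \left(\left(2 - 64\right) - \frac{23}{6}\right) = - 28 \left(-62 - \frac{23}{6}\right) = \left(-28\right) \left(- \frac{395}{6}\right) = \frac{5530}{3}$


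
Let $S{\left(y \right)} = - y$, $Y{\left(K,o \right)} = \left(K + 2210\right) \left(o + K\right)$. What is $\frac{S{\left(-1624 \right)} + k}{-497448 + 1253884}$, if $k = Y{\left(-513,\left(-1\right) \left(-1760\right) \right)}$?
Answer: $\frac{73027}{26084} \approx 2.7997$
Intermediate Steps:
$Y{\left(K,o \right)} = \left(2210 + K\right) \left(K + o\right)$
$k = 2116159$ ($k = \left(-513\right)^{2} + 2210 \left(-513\right) + 2210 \left(\left(-1\right) \left(-1760\right)\right) - 513 \left(\left(-1\right) \left(-1760\right)\right) = 263169 - 1133730 + 2210 \cdot 1760 - 902880 = 263169 - 1133730 + 3889600 - 902880 = 2116159$)
$\frac{S{\left(-1624 \right)} + k}{-497448 + 1253884} = \frac{\left(-1\right) \left(-1624\right) + 2116159}{-497448 + 1253884} = \frac{1624 + 2116159}{756436} = 2117783 \cdot \frac{1}{756436} = \frac{73027}{26084}$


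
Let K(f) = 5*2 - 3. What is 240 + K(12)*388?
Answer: 2956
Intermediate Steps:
K(f) = 7 (K(f) = 10 - 3 = 7)
240 + K(12)*388 = 240 + 7*388 = 240 + 2716 = 2956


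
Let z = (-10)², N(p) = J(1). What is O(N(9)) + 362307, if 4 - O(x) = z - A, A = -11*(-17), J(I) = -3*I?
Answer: 362398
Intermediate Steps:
N(p) = -3 (N(p) = -3*1 = -3)
A = 187
z = 100
O(x) = 91 (O(x) = 4 - (100 - 1*187) = 4 - (100 - 187) = 4 - 1*(-87) = 4 + 87 = 91)
O(N(9)) + 362307 = 91 + 362307 = 362398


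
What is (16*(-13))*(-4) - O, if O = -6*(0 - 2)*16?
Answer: 640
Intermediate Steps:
O = 192 (O = -6*(-2)*16 = 12*16 = 192)
(16*(-13))*(-4) - O = (16*(-13))*(-4) - 1*192 = -208*(-4) - 192 = 832 - 192 = 640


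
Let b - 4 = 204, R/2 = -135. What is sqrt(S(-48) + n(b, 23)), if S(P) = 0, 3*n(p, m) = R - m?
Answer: I*sqrt(879)/3 ≈ 9.8826*I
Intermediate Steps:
R = -270 (R = 2*(-135) = -270)
b = 208 (b = 4 + 204 = 208)
n(p, m) = -90 - m/3 (n(p, m) = (-270 - m)/3 = -90 - m/3)
sqrt(S(-48) + n(b, 23)) = sqrt(0 + (-90 - 1/3*23)) = sqrt(0 + (-90 - 23/3)) = sqrt(0 - 293/3) = sqrt(-293/3) = I*sqrt(879)/3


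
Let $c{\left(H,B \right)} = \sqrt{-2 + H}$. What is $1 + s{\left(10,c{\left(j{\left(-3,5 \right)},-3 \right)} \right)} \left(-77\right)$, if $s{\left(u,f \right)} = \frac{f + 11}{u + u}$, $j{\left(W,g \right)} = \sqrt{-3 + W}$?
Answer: $- \frac{827}{20} - \frac{77 \sqrt{-2 + i \sqrt{6}}}{20} \approx -44.285 - 6.1854 i$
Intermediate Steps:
$s{\left(u,f \right)} = \frac{11 + f}{2 u}$
$1 + s{\left(10,c{\left(j{\left(-3,5 \right)},-3 \right)} \right)} \left(-77\right) = 1 + \frac{11 + \sqrt{-2 + \sqrt{-3 - 3}}}{2 \cdot 10} \left(-77\right) = 1 + \frac{1}{2} \cdot \frac{1}{10} \left(11 + \sqrt{-2 + \sqrt{-6}}\right) \left(-77\right) = 1 + \frac{1}{2} \cdot \frac{1}{10} \left(11 + \sqrt{-2 + i \sqrt{6}}\right) \left(-77\right) = 1 + \left(\frac{11}{20} + \frac{\sqrt{-2 + i \sqrt{6}}}{20}\right) \left(-77\right) = 1 - \left(\frac{847}{20} + \frac{77 \sqrt{-2 + i \sqrt{6}}}{20}\right) = - \frac{827}{20} - \frac{77 \sqrt{-2 + i \sqrt{6}}}{20}$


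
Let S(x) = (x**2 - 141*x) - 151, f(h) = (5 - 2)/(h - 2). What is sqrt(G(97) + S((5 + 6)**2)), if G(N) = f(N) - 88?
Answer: I*sqrt(23997190)/95 ≈ 51.565*I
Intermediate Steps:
f(h) = 3/(-2 + h)
G(N) = -88 + 3/(-2 + N) (G(N) = 3/(-2 + N) - 88 = -88 + 3/(-2 + N))
S(x) = -151 + x**2 - 141*x
sqrt(G(97) + S((5 + 6)**2)) = sqrt((179 - 88*97)/(-2 + 97) + (-151 + ((5 + 6)**2)**2 - 141*(5 + 6)**2)) = sqrt((179 - 8536)/95 + (-151 + (11**2)**2 - 141*11**2)) = sqrt((1/95)*(-8357) + (-151 + 121**2 - 141*121)) = sqrt(-8357/95 + (-151 + 14641 - 17061)) = sqrt(-8357/95 - 2571) = sqrt(-252602/95) = I*sqrt(23997190)/95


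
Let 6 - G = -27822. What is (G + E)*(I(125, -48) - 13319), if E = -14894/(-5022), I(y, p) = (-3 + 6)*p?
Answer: -940842300965/2511 ≈ -3.7469e+8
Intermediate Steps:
I(y, p) = 3*p
G = 27828 (G = 6 - 1*(-27822) = 6 + 27822 = 27828)
E = 7447/2511 (E = -14894*(-1/5022) = 7447/2511 ≈ 2.9658)
(G + E)*(I(125, -48) - 13319) = (27828 + 7447/2511)*(3*(-48) - 13319) = 69883555*(-144 - 13319)/2511 = (69883555/2511)*(-13463) = -940842300965/2511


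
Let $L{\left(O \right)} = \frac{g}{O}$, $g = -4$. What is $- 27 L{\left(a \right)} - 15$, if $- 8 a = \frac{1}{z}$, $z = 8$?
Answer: $-6927$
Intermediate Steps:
$a = - \frac{1}{64}$ ($a = - \frac{1}{8 \cdot 8} = \left(- \frac{1}{8}\right) \frac{1}{8} = - \frac{1}{64} \approx -0.015625$)
$L{\left(O \right)} = - \frac{4}{O}$
$- 27 L{\left(a \right)} - 15 = - 27 \left(- \frac{4}{- \frac{1}{64}}\right) - 15 = - 27 \left(\left(-4\right) \left(-64\right)\right) - 15 = \left(-27\right) 256 - 15 = -6912 - 15 = -6927$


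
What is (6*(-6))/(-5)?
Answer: 36/5 ≈ 7.2000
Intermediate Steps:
(6*(-6))/(-5) = -36*(-⅕) = 36/5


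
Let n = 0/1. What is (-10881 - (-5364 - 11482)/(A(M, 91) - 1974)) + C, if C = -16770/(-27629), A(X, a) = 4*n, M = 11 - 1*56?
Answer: -6059981860/556527 ≈ -10889.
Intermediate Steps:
M = -45 (M = 11 - 56 = -45)
n = 0 (n = 0*1 = 0)
A(X, a) = 0 (A(X, a) = 4*0 = 0)
C = 16770/27629 (C = -16770*(-1/27629) = 16770/27629 ≈ 0.60697)
(-10881 - (-5364 - 11482)/(A(M, 91) - 1974)) + C = (-10881 - (-5364 - 11482)/(0 - 1974)) + 16770/27629 = (-10881 - (-16846)/(-1974)) + 16770/27629 = (-10881 - (-16846)*(-1)/1974) + 16770/27629 = (-10881 - 1*8423/987) + 16770/27629 = (-10881 - 8423/987) + 16770/27629 = -10747970/987 + 16770/27629 = -6059981860/556527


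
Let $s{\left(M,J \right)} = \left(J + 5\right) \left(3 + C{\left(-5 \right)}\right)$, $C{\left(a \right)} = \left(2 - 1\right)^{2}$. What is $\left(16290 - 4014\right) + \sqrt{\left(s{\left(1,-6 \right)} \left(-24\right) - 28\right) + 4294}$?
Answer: $12276 + \sqrt{4362} \approx 12342.0$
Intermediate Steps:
$C{\left(a \right)} = 1$ ($C{\left(a \right)} = 1^{2} = 1$)
$s{\left(M,J \right)} = 20 + 4 J$ ($s{\left(M,J \right)} = \left(J + 5\right) \left(3 + 1\right) = \left(5 + J\right) 4 = 20 + 4 J$)
$\left(16290 - 4014\right) + \sqrt{\left(s{\left(1,-6 \right)} \left(-24\right) - 28\right) + 4294} = \left(16290 - 4014\right) + \sqrt{\left(\left(20 + 4 \left(-6\right)\right) \left(-24\right) - 28\right) + 4294} = 12276 + \sqrt{\left(\left(20 - 24\right) \left(-24\right) - 28\right) + 4294} = 12276 + \sqrt{\left(\left(-4\right) \left(-24\right) - 28\right) + 4294} = 12276 + \sqrt{\left(96 - 28\right) + 4294} = 12276 + \sqrt{68 + 4294} = 12276 + \sqrt{4362}$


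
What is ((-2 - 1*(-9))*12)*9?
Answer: 756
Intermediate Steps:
((-2 - 1*(-9))*12)*9 = ((-2 + 9)*12)*9 = (7*12)*9 = 84*9 = 756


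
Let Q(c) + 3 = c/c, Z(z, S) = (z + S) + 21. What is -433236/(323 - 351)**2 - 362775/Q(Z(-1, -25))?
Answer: 35443641/196 ≈ 1.8084e+5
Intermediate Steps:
Z(z, S) = 21 + S + z (Z(z, S) = (S + z) + 21 = 21 + S + z)
Q(c) = -2 (Q(c) = -3 + c/c = -3 + 1 = -2)
-433236/(323 - 351)**2 - 362775/Q(Z(-1, -25)) = -433236/(323 - 351)**2 - 362775/(-2) = -433236/((-28)**2) - 362775*(-1/2) = -433236/784 + 362775/2 = -433236*1/784 + 362775/2 = -108309/196 + 362775/2 = 35443641/196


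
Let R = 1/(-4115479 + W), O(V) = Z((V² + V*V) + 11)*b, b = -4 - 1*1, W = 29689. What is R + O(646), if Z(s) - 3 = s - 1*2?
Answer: -17050900543801/4085790 ≈ -4.1732e+6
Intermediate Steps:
Z(s) = 1 + s (Z(s) = 3 + (s - 1*2) = 3 + (s - 2) = 3 + (-2 + s) = 1 + s)
b = -5 (b = -4 - 1 = -5)
O(V) = -60 - 10*V² (O(V) = (1 + ((V² + V*V) + 11))*(-5) = (1 + ((V² + V²) + 11))*(-5) = (1 + (2*V² + 11))*(-5) = (1 + (11 + 2*V²))*(-5) = (12 + 2*V²)*(-5) = -60 - 10*V²)
R = -1/4085790 (R = 1/(-4115479 + 29689) = 1/(-4085790) = -1/4085790 ≈ -2.4475e-7)
R + O(646) = -1/4085790 + (-60 - 10*646²) = -1/4085790 + (-60 - 10*417316) = -1/4085790 + (-60 - 4173160) = -1/4085790 - 4173220 = -17050900543801/4085790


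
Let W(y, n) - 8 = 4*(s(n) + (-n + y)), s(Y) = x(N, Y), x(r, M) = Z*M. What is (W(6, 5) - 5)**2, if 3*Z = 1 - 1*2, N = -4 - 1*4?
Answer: 1/9 ≈ 0.11111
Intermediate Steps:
N = -8 (N = -4 - 4 = -8)
Z = -1/3 (Z = (1 - 1*2)/3 = (1 - 2)/3 = (1/3)*(-1) = -1/3 ≈ -0.33333)
x(r, M) = -M/3
s(Y) = -Y/3
W(y, n) = 8 + 4*y - 16*n/3 (W(y, n) = 8 + 4*(-n/3 + (-n + y)) = 8 + 4*(-n/3 + (y - n)) = 8 + 4*(y - 4*n/3) = 8 + (4*y - 16*n/3) = 8 + 4*y - 16*n/3)
(W(6, 5) - 5)**2 = ((8 + 4*6 - 16/3*5) - 5)**2 = ((8 + 24 - 80/3) - 5)**2 = (16/3 - 5)**2 = (1/3)**2 = 1/9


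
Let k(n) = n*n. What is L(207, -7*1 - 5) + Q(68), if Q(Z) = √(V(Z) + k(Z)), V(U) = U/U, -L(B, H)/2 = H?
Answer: 24 + 5*√185 ≈ 92.007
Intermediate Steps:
k(n) = n²
L(B, H) = -2*H
V(U) = 1
Q(Z) = √(1 + Z²)
L(207, -7*1 - 5) + Q(68) = -2*(-7*1 - 5) + √(1 + 68²) = -2*(-7 - 5) + √(1 + 4624) = -2*(-12) + √4625 = 24 + 5*√185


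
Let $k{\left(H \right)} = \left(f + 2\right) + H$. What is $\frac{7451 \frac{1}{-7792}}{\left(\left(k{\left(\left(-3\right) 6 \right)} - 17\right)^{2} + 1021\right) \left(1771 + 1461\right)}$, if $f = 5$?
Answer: $- \frac{7451}{45456657920} \approx -1.6391 \cdot 10^{-7}$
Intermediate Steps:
$k{\left(H \right)} = 7 + H$ ($k{\left(H \right)} = \left(5 + 2\right) + H = 7 + H$)
$\frac{7451 \frac{1}{-7792}}{\left(\left(k{\left(\left(-3\right) 6 \right)} - 17\right)^{2} + 1021\right) \left(1771 + 1461\right)} = \frac{7451 \frac{1}{-7792}}{\left(\left(\left(7 - 18\right) - 17\right)^{2} + 1021\right) \left(1771 + 1461\right)} = \frac{7451 \left(- \frac{1}{7792}\right)}{\left(\left(\left(7 - 18\right) - 17\right)^{2} + 1021\right) 3232} = - \frac{7451}{7792 \left(\left(-11 - 17\right)^{2} + 1021\right) 3232} = - \frac{7451}{7792 \left(\left(-28\right)^{2} + 1021\right) 3232} = - \frac{7451}{7792 \left(784 + 1021\right) 3232} = - \frac{7451}{7792 \cdot 1805 \cdot 3232} = - \frac{7451}{7792 \cdot 5833760} = \left(- \frac{7451}{7792}\right) \frac{1}{5833760} = - \frac{7451}{45456657920}$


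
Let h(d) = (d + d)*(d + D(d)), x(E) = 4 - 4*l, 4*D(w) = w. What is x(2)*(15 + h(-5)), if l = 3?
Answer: -620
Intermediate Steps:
D(w) = w/4
x(E) = -8 (x(E) = 4 - 4*3 = 4 - 12 = -8)
h(d) = 5*d²/2 (h(d) = (d + d)*(d + d/4) = (2*d)*(5*d/4) = 5*d²/2)
x(2)*(15 + h(-5)) = -8*(15 + (5/2)*(-5)²) = -8*(15 + (5/2)*25) = -8*(15 + 125/2) = -8*155/2 = -620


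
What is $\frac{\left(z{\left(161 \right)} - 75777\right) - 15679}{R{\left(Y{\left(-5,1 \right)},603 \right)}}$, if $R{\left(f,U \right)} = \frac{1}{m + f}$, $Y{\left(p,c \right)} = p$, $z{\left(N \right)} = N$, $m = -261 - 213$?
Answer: $43730305$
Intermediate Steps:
$m = -474$ ($m = -261 - 213 = -474$)
$R{\left(f,U \right)} = \frac{1}{-474 + f}$
$\frac{\left(z{\left(161 \right)} - 75777\right) - 15679}{R{\left(Y{\left(-5,1 \right)},603 \right)}} = \frac{\left(161 - 75777\right) - 15679}{\frac{1}{-474 - 5}} = \frac{-75616 - 15679}{\frac{1}{-479}} = - \frac{91295}{- \frac{1}{479}} = \left(-91295\right) \left(-479\right) = 43730305$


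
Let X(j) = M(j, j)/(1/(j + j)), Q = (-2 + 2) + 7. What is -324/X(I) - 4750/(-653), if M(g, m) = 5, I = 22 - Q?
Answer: 83488/16325 ≈ 5.1141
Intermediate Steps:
Q = 7 (Q = 0 + 7 = 7)
I = 15 (I = 22 - 1*7 = 22 - 7 = 15)
X(j) = 10*j (X(j) = 5/(1/(j + j)) = 5/(1/(2*j)) = 5/((1/(2*j))) = 5*(2*j) = 10*j)
-324/X(I) - 4750/(-653) = -324/(10*15) - 4750/(-653) = -324/150 - 4750*(-1/653) = -324*1/150 + 4750/653 = -54/25 + 4750/653 = 83488/16325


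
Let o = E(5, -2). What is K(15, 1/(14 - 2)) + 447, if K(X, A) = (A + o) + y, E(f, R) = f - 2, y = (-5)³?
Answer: 3901/12 ≈ 325.08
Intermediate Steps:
y = -125
E(f, R) = -2 + f
o = 3 (o = -2 + 5 = 3)
K(X, A) = -122 + A (K(X, A) = (A + 3) - 125 = (3 + A) - 125 = -122 + A)
K(15, 1/(14 - 2)) + 447 = (-122 + 1/(14 - 2)) + 447 = (-122 + 1/12) + 447 = -1463/12 + 447 = 3901/12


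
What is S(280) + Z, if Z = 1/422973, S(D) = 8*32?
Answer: 108281089/422973 ≈ 256.00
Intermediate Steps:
S(D) = 256
Z = 1/422973 ≈ 2.3642e-6
S(280) + Z = 256 + 1/422973 = 108281089/422973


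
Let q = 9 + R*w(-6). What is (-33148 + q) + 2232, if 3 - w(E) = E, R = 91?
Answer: -30088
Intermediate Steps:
w(E) = 3 - E
q = 828 (q = 9 + 91*(3 - 1*(-6)) = 9 + 91*(3 + 6) = 9 + 91*9 = 9 + 819 = 828)
(-33148 + q) + 2232 = (-33148 + 828) + 2232 = -32320 + 2232 = -30088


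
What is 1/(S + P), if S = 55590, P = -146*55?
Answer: 1/47560 ≈ 2.1026e-5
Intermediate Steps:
P = -8030
1/(S + P) = 1/(55590 - 8030) = 1/47560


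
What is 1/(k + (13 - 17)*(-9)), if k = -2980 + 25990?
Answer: 1/23046 ≈ 4.3391e-5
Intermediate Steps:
k = 23010
1/(k + (13 - 17)*(-9)) = 1/(23010 + (13 - 17)*(-9)) = 1/(23010 - 4*(-9)) = 1/(23010 + 36) = 1/23046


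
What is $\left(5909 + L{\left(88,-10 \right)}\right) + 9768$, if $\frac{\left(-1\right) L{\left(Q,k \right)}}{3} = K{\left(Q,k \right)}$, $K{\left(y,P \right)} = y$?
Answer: $15413$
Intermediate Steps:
$L{\left(Q,k \right)} = - 3 Q$
$\left(5909 + L{\left(88,-10 \right)}\right) + 9768 = \left(5909 - 264\right) + 9768 = 5645 + 9768 = 15413$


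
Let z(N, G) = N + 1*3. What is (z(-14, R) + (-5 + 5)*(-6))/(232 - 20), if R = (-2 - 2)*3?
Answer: -11/212 ≈ -0.051887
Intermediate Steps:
R = -12 (R = -4*3 = -12)
z(N, G) = 3 + N (z(N, G) = N + 3 = 3 + N)
(z(-14, R) + (-5 + 5)*(-6))/(232 - 20) = ((3 - 14) + (-5 + 5)*(-6))/(232 - 20) = (-11 + 0*(-6))/212 = (-11 + 0)*(1/212) = -11*1/212 = -11/212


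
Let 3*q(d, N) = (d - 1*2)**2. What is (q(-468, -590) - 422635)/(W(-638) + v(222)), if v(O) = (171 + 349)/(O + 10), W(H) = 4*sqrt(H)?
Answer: -1973604425/25767459 + 3522124820*I*sqrt(638)/25767459 ≈ -76.593 + 3452.6*I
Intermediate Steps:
q(d, N) = (-2 + d)**2/3 (q(d, N) = (d - 1*2)**2/3 = (d - 2)**2/3 = (-2 + d)**2/3)
v(O) = 520/(10 + O)
(q(-468, -590) - 422635)/(W(-638) + v(222)) = ((-2 - 468)**2/3 - 422635)/(4*sqrt(-638) + 520/(10 + 222)) = ((1/3)*(-470)**2 - 422635)/(4*(I*sqrt(638)) + 520/232) = ((1/3)*220900 - 422635)/(4*I*sqrt(638) + 520*(1/232)) = (220900/3 - 422635)/(4*I*sqrt(638) + 65/29) = -1047005/(3*(65/29 + 4*I*sqrt(638)))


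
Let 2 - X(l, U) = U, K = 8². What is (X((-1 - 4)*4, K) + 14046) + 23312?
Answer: 37296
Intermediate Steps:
K = 64
X(l, U) = 2 - U
(X((-1 - 4)*4, K) + 14046) + 23312 = ((2 - 1*64) + 14046) + 23312 = ((2 - 64) + 14046) + 23312 = (-62 + 14046) + 23312 = 13984 + 23312 = 37296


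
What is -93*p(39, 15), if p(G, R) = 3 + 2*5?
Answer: -1209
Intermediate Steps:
p(G, R) = 13 (p(G, R) = 3 + 10 = 13)
-93*p(39, 15) = -93*13 = -1209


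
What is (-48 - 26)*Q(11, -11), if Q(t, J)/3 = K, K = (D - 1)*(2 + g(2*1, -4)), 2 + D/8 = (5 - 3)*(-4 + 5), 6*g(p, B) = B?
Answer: 296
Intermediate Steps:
g(p, B) = B/6
D = 0 (D = -16 + 8*((5 - 3)*(-4 + 5)) = -16 + 8*(2*1) = -16 + 8*2 = -16 + 16 = 0)
K = -4/3 (K = (0 - 1)*(2 + (⅙)*(-4)) = -(2 - ⅔) = -1*4/3 = -4/3 ≈ -1.3333)
Q(t, J) = -4 (Q(t, J) = 3*(-4/3) = -4)
(-48 - 26)*Q(11, -11) = (-48 - 26)*(-4) = -74*(-4) = 296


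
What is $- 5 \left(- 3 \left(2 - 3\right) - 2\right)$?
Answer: $-5$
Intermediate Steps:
$- 5 \left(- 3 \left(2 - 3\right) - 2\right) = - 5 \left(\left(-3\right) \left(-1\right) - 2\right) = - 5 \left(3 - 2\right) = \left(-5\right) 1 = -5$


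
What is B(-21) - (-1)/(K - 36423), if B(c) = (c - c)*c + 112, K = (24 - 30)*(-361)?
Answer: 3836783/34257 ≈ 112.00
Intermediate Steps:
K = 2166 (K = -6*(-361) = 2166)
B(c) = 112 (B(c) = 0*c + 112 = 0 + 112 = 112)
B(-21) - (-1)/(K - 36423) = 112 - (-1)/(2166 - 36423) = 112 - (-1)/(-34257) = 112 - (-1)*(-1)/34257 = 112 - 1*1/34257 = 112 - 1/34257 = 3836783/34257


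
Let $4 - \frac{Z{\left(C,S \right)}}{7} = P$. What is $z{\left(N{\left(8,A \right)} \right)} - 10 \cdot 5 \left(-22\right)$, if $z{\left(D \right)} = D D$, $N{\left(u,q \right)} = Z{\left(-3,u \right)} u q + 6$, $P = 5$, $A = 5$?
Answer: $76176$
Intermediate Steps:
$Z{\left(C,S \right)} = -7$ ($Z{\left(C,S \right)} = 28 - 35 = -7$)
$N{\left(u,q \right)} = 6 - 7 q u$ ($N{\left(u,q \right)} = - 7 u q + 6 = - 7 q u + 6 = 6 - 7 q u$)
$z{\left(D \right)} = D^{2}$
$z{\left(N{\left(8,A \right)} \right)} - 10 \cdot 5 \left(-22\right) = \left(6 - 35 \cdot 8\right)^{2} - 10 \cdot 5 \left(-22\right) = \left(6 - 280\right)^{2} - 50 \left(-22\right) = \left(-274\right)^{2} - -1100 = 75076 + 1100 = 76176$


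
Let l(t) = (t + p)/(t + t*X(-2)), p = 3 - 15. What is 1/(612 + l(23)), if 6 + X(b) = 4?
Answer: 23/14065 ≈ 0.0016353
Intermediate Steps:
X(b) = -2 (X(b) = -6 + 4 = -2)
p = -12
l(t) = -(-12 + t)/t (l(t) = (t - 12)/(t + t*(-2)) = (-12 + t)/(t - 2*t) = (-12 + t)/((-t)) = (-12 + t)*(-1/t) = -(-12 + t)/t)
1/(612 + l(23)) = 1/(612 + (12 - 1*23)/23) = 1/(612 + (12 - 23)/23) = 1/(612 + (1/23)*(-11)) = 1/(612 - 11/23) = 1/(14065/23) = 23/14065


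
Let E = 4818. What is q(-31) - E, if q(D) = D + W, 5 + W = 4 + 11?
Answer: -4839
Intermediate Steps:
W = 10 (W = -5 + (4 + 11) = -5 + 15 = 10)
q(D) = 10 + D (q(D) = D + 10 = 10 + D)
q(-31) - E = (10 - 31) - 1*4818 = -21 - 4818 = -4839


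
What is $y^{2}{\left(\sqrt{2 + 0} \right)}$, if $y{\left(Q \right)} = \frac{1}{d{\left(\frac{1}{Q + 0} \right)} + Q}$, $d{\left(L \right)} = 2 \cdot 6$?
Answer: $\frac{1}{\left(12 + \sqrt{2}\right)^{2}} \approx 0.0055574$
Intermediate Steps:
$d{\left(L \right)} = 12$
$y{\left(Q \right)} = \frac{1}{12 + Q}$
$y^{2}{\left(\sqrt{2 + 0} \right)} = \left(\frac{1}{12 + \sqrt{2 + 0}}\right)^{2} = \left(\frac{1}{12 + \sqrt{2}}\right)^{2} = \frac{1}{\left(12 + \sqrt{2}\right)^{2}}$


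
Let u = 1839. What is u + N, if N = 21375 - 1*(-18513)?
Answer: 41727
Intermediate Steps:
N = 39888 (N = 21375 + 18513 = 39888)
u + N = 1839 + 39888 = 41727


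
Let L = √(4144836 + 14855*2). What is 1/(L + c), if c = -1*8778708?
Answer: -4389354/38532854987359 - √4174546/77065709974718 ≈ -1.1394e-7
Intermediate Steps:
c = -8778708
L = √4174546 (L = √(4144836 + 29710) = √4174546 ≈ 2043.2)
1/(L + c) = 1/(√4174546 - 8778708) = 1/(-8778708 + √4174546)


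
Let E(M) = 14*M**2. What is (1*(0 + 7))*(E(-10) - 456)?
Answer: 6608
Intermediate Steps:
(1*(0 + 7))*(E(-10) - 456) = (1*(0 + 7))*(14*(-10)**2 - 456) = (1*7)*(14*100 - 456) = 7*(1400 - 456) = 7*944 = 6608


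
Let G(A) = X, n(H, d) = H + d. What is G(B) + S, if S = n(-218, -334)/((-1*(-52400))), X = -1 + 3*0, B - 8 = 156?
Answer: -6619/6550 ≈ -1.0105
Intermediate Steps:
B = 164 (B = 8 + 156 = 164)
X = -1 (X = -1 + 0 = -1)
G(A) = -1
S = -69/6550 (S = (-218 - 334)/((-1*(-52400))) = -552/52400 = -552*1/52400 = -69/6550 ≈ -0.010534)
G(B) + S = -1 - 69/6550 = -6619/6550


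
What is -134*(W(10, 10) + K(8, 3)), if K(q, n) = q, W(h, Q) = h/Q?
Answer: -1206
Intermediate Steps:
-134*(W(10, 10) + K(8, 3)) = -134*(10/10 + 8) = -134*(10*(⅒) + 8) = -134*(1 + 8) = -134*9 = -1206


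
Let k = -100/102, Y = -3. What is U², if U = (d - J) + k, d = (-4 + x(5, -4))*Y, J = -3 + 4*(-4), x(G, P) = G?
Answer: 586756/2601 ≈ 225.59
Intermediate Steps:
k = -50/51 (k = -100*1/102 = -50/51 ≈ -0.98039)
J = -19 (J = -3 - 16 = -19)
d = -3 (d = (-4 + 5)*(-3) = 1*(-3) = -3)
U = 766/51 (U = (-3 - 1*(-19)) - 50/51 = (-3 + 19) - 50/51 = 16 - 50/51 = 766/51 ≈ 15.020)
U² = (766/51)² = 586756/2601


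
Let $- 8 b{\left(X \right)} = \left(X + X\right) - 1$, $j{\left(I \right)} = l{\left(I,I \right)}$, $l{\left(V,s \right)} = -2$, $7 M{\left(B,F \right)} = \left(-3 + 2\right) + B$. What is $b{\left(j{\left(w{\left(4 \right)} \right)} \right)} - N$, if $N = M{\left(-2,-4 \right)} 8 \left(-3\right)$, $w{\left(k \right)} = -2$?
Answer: $- \frac{541}{56} \approx -9.6607$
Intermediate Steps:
$M{\left(B,F \right)} = - \frac{1}{7} + \frac{B}{7}$ ($M{\left(B,F \right)} = \frac{\left(-3 + 2\right) + B}{7} = \frac{-1 + B}{7} = - \frac{1}{7} + \frac{B}{7}$)
$N = \frac{72}{7}$ ($N = \left(- \frac{1}{7} + \frac{1}{7} \left(-2\right)\right) 8 \left(-3\right) = \left(- \frac{1}{7} - \frac{2}{7}\right) 8 \left(-3\right) = \left(- \frac{3}{7}\right) 8 \left(-3\right) = \left(- \frac{24}{7}\right) \left(-3\right) = \frac{72}{7} \approx 10.286$)
$j{\left(I \right)} = -2$
$b{\left(X \right)} = \frac{1}{8} - \frac{X}{4}$ ($b{\left(X \right)} = - \frac{\left(X + X\right) - 1}{8} = - \frac{2 X - 1}{8} = - \frac{-1 + 2 X}{8} = \frac{1}{8} - \frac{X}{4}$)
$b{\left(j{\left(w{\left(4 \right)} \right)} \right)} - N = \left(\frac{1}{8} - - \frac{1}{2}\right) - \frac{72}{7} = \left(\frac{1}{8} + \frac{1}{2}\right) - \frac{72}{7} = \frac{5}{8} - \frac{72}{7} = - \frac{541}{56}$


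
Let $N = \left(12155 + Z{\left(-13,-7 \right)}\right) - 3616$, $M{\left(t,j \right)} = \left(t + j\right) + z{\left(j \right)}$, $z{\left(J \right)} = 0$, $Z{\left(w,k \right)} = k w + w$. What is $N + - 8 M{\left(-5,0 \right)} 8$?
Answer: $8937$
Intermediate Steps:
$Z{\left(w,k \right)} = w + k w$
$M{\left(t,j \right)} = j + t$ ($M{\left(t,j \right)} = \left(t + j\right) + 0 = \left(j + t\right) + 0 = j + t$)
$N = 8617$ ($N = \left(12155 - 13 \left(1 - 7\right)\right) - 3616 = \left(12155 - -78\right) - 3616 = \left(12155 + 78\right) - 3616 = 12233 - 3616 = 8617$)
$N + - 8 M{\left(-5,0 \right)} 8 = 8617 + - 8 \left(0 - 5\right) 8 = 8617 + \left(-8\right) \left(-5\right) 8 = 8617 + 40 \cdot 8 = 8617 + 320 = 8937$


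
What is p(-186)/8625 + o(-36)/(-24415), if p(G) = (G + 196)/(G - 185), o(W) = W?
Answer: 4598054/3124997925 ≈ 0.0014714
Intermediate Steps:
p(G) = (196 + G)/(-185 + G)
p(-186)/8625 + o(-36)/(-24415) = ((196 - 186)/(-185 - 186))/8625 - 36/(-24415) = (10/(-371))*(1/8625) - 36*(-1/24415) = -1/371*10*(1/8625) + 36/24415 = -10/371*1/8625 + 36/24415 = -2/639975 + 36/24415 = 4598054/3124997925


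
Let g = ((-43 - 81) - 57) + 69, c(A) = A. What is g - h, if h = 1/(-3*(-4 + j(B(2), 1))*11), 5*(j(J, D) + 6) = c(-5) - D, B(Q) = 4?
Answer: -206981/1848 ≈ -112.00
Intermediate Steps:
j(J, D) = -7 - D/5 (j(J, D) = -6 + (-5 - D)/5 = -6 + (-1 - D/5) = -7 - D/5)
h = 5/1848 (h = 1/(-3*(-4 + (-7 - 1/5*1))*11) = 1/(-3*(-4 + (-7 - 1/5))*11) = 1/(-3*(-4 - 36/5)*11) = 1/(-3*(-56/5)*11) = 1/((168/5)*11) = 1/(1848/5) = 5/1848 ≈ 0.0027056)
g = -112 (g = (-124 - 57) + 69 = -181 + 69 = -112)
g - h = -112 - 1*5/1848 = -112 - 5/1848 = -206981/1848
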